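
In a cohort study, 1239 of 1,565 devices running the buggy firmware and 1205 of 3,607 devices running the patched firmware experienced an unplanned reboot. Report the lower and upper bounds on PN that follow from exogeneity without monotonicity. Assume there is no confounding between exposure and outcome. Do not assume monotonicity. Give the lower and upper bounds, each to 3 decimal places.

0.578 ≤ PN ≤ 0.841

p₁ = P(outcome | exposed) = 1239/1565 = 0.79169
p₀ = P(outcome | unexposed) = 1205/3607 = 0.33407
Under exogeneity alone the bounds on PN are max{0,(p₁−p₀)/p₁} ≤ PN ≤ min{1,(1−p₀)/p₁}.
  lower = (p₁ − p₀)/p₁ = 0.45762 / 0.79169 ≈ 0.5780
  upper = min{1, (1 − p₀)/p₁} = 0.66593 / 0.79169 ≈ 0.8411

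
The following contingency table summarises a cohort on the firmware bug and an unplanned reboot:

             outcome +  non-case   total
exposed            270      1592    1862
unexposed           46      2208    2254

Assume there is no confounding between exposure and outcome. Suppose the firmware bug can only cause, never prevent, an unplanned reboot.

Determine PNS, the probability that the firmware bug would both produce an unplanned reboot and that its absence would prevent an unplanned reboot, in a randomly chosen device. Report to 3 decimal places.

PNS ≈ 0.125

p₁ = P(outcome | exposed) = 270/1862 = 0.14501
p₀ = P(outcome | unexposed) = 46/2254 = 0.020408
Under exogeneity and monotonicity, PNS = p₁ − p₀.
PNS = 0.14501 − 0.020408 = 0.1246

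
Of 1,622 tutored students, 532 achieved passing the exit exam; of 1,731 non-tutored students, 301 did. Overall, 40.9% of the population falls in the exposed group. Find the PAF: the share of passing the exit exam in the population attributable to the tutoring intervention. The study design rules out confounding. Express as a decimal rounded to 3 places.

p₁ = P(outcome | exposed) = 532/1622 = 0.32799
p₀ = P(outcome | unexposed) = 301/1731 = 0.17389
Overall risk P(Y=1) = π·p₁ + (1−π)·p₀ = 0.409×0.32799 + 0.591×0.17389 = 0.23692.
Under exogeneity, PAF = [P(Y=1) − p₀] / P(Y=1).
PAF = (0.23692 − 0.17389) / 0.23692 ≈ 0.2660

PAF ≈ 0.266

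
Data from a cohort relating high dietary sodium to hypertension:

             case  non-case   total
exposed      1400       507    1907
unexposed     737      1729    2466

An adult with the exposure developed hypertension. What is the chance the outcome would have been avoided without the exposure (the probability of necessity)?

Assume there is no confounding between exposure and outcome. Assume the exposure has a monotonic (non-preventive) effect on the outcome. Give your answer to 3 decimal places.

p₁ = P(outcome | exposed) = 1400/1907 = 0.73414
p₀ = P(outcome | unexposed) = 737/2466 = 0.29886
Under exogeneity and monotonicity, PN = (p₁ − p₀) / p₁.
PN = (0.73414 − 0.29886) / 0.73414 = 0.43527 / 0.73414 ≈ 0.5929

PN ≈ 0.593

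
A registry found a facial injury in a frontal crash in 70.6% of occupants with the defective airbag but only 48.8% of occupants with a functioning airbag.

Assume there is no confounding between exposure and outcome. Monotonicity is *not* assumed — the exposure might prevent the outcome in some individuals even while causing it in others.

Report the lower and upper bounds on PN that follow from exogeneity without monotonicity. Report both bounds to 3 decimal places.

p₁ = 0.706, p₀ = 0.488.
Under exogeneity alone the bounds on PN are max{0,(p₁−p₀)/p₁} ≤ PN ≤ min{1,(1−p₀)/p₁}.
  lower = (p₁ − p₀)/p₁ = 0.218 / 0.706 ≈ 0.3088
  upper = min{1, (1 − p₀)/p₁} = 0.512 / 0.706 ≈ 0.7252

0.309 ≤ PN ≤ 0.725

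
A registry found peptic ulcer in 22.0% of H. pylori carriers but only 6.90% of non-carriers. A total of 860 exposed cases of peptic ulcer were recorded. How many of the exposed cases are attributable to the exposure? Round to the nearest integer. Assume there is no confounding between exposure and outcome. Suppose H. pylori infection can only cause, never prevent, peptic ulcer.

p₁ = 0.22, p₀ = 0.069.
PN = (p₁ − p₀)/p₁ = (0.22 − 0.069) / 0.22 ≈ 0.68636.
Attributable cases ≈ PN × (exposed cases) = 0.68636 × 860 ≈ 590.27.

about 590 cases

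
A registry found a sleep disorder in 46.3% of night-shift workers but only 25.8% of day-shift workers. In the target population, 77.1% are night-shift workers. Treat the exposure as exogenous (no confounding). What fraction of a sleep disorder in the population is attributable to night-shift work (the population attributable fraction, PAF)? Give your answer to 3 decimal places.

PAF ≈ 0.380

p₁ = 0.463, p₀ = 0.258.
Overall risk P(Y=1) = π·p₁ + (1−π)·p₀ = 0.771×0.463 + 0.229×0.258 = 0.41605.
Under exogeneity, PAF = [P(Y=1) − p₀] / P(Y=1).
PAF = (0.41605 − 0.258) / 0.41605 ≈ 0.3799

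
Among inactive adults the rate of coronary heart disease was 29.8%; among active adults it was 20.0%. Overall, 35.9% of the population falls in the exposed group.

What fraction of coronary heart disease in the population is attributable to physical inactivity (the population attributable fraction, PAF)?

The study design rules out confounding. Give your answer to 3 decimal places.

PAF ≈ 0.150

p₁ = 0.298, p₀ = 0.2.
Overall risk P(Y=1) = π·p₁ + (1−π)·p₀ = 0.359×0.298 + 0.641×0.2 = 0.23518.
Under exogeneity, PAF = [P(Y=1) − p₀] / P(Y=1).
PAF = (0.23518 − 0.2) / 0.23518 ≈ 0.1496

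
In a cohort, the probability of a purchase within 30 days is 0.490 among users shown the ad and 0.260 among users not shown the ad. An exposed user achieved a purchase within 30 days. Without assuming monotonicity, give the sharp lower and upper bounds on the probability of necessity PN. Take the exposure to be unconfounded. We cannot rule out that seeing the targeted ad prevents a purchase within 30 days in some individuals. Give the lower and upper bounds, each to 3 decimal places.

0.469 ≤ PN ≤ 1.000

Let p₁ = 0.49, p₀ = 0.26.
Under exogeneity alone the bounds on PN are max{0,(p₁−p₀)/p₁} ≤ PN ≤ min{1,(1−p₀)/p₁}.
  lower = (p₁ − p₀)/p₁ = 0.23 / 0.49 ≈ 0.4694
  upper = min{1, (1 − p₀)/p₁} = 0.74 / 0.49 ≈ 1.5102 → capped at 1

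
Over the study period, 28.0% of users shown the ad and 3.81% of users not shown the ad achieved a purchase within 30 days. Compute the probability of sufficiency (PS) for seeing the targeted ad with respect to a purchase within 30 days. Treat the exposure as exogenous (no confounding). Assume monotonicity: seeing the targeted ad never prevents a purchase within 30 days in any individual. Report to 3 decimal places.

p₁ = 0.28, p₀ = 0.0381.
Under exogeneity and monotonicity, PS = (p₁ − p₀) / (1 − p₀).
PS = (0.28 − 0.0381) / (1 − 0.0381) = 0.2419 / 0.9619 ≈ 0.2515

PS ≈ 0.251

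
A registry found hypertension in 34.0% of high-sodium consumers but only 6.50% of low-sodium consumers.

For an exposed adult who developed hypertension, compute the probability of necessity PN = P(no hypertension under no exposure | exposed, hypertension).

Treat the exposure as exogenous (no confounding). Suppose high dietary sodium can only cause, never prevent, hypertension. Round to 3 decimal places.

PN ≈ 0.809

p₁ = 0.34, p₀ = 0.065.
Under exogeneity and monotonicity, PN = (p₁ − p₀) / p₁.
PN = (0.34 − 0.065) / 0.34 = 0.275 / 0.34 ≈ 0.8088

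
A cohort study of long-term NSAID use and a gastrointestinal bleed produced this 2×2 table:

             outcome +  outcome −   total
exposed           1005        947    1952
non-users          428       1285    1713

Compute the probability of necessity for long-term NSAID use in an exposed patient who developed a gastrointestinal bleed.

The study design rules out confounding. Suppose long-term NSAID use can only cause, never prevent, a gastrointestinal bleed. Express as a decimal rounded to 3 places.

p₁ = P(outcome | exposed) = 1005/1952 = 0.51486
p₀ = P(outcome | unexposed) = 428/1713 = 0.24985
Under exogeneity and monotonicity, PN = (p₁ − p₀)/p₁.
PN = (0.51486 − 0.24985) / 0.51486 ≈ 0.5147

PN ≈ 0.515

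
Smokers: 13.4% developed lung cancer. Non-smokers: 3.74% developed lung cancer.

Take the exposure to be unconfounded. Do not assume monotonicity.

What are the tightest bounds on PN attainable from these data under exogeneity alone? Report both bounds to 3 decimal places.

p₁ = 0.134, p₀ = 0.0374.
Under exogeneity alone the bounds on PN are max{0,(p₁−p₀)/p₁} ≤ PN ≤ min{1,(1−p₀)/p₁}.
  lower = (p₁ − p₀)/p₁ = 0.0966 / 0.134 ≈ 0.7209
  upper = min{1, (1 − p₀)/p₁} = 0.9626 / 0.134 ≈ 7.1836 → capped at 1

0.721 ≤ PN ≤ 1.000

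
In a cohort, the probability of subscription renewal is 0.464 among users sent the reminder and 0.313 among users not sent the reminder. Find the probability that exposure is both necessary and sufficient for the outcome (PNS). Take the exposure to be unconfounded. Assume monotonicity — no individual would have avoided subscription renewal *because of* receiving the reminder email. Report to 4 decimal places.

PNS ≈ 0.1510

Let p₁ = 0.464, p₀ = 0.313.
Under exogeneity and monotonicity, PNS = p₁ − p₀.
PNS = 0.464 − 0.313 = 0.151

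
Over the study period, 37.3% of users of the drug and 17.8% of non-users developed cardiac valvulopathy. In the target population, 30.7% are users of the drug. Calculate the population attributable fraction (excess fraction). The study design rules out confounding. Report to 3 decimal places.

PAF ≈ 0.252

p₁ = 0.373, p₀ = 0.178.
Overall risk P(Y=1) = π·p₁ + (1−π)·p₀ = 0.307×0.373 + 0.693×0.178 = 0.23787.
Under exogeneity, PAF = [P(Y=1) − p₀] / P(Y=1).
PAF = (0.23787 − 0.178) / 0.23787 ≈ 0.2517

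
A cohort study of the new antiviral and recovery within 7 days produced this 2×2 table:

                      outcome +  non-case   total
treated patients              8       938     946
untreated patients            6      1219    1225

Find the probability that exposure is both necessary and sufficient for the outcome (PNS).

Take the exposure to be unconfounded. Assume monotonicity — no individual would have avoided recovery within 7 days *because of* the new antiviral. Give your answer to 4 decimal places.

p₁ = P(outcome | exposed) = 8/946 = 0.0084567
p₀ = P(outcome | unexposed) = 6/1225 = 0.004898
Under exogeneity and monotonicity, PNS = p₁ − p₀.
PNS = 0.0084567 − 0.004898 = 0.0035587

PNS ≈ 0.0036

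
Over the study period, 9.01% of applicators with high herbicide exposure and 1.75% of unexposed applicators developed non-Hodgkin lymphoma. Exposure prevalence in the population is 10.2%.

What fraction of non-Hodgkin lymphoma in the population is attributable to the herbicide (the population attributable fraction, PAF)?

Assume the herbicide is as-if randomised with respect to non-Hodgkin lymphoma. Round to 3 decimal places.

p₁ = 0.0901, p₀ = 0.0175.
Overall risk P(Y=1) = π·p₁ + (1−π)·p₀ = 0.102×0.0901 + 0.898×0.0175 = 0.024905.
Under exogeneity, PAF = [P(Y=1) − p₀] / P(Y=1).
PAF = (0.024905 − 0.0175) / 0.024905 ≈ 0.2973

PAF ≈ 0.297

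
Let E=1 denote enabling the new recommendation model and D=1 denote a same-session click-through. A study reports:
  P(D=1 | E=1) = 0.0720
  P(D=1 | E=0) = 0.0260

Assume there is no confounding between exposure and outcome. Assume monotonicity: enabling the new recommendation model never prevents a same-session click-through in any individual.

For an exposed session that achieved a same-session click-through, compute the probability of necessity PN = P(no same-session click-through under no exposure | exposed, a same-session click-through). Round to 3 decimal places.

PN ≈ 0.639

Let p₁ = 0.072, p₀ = 0.026.
Under exogeneity and monotonicity, PN = (p₁ − p₀) / p₁.
PN = (0.072 − 0.026) / 0.072 = 0.046 / 0.072 ≈ 0.6389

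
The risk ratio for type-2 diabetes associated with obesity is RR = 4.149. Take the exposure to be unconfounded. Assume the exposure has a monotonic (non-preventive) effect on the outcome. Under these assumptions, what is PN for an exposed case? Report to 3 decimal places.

PN ≈ 0.759

Under exogeneity and monotonicity, PN = (RR − 1) / RR = 1 − 1/RR.
PN = (4.149 − 1) / 4.149 = 3.149 / 4.149 ≈ 0.7590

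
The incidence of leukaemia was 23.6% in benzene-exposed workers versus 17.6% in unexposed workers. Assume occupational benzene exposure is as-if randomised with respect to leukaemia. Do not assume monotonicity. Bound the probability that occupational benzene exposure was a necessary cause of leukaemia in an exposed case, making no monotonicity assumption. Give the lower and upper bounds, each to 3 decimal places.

p₁ = 0.236, p₀ = 0.176.
Under exogeneity alone the bounds on PN are max{0,(p₁−p₀)/p₁} ≤ PN ≤ min{1,(1−p₀)/p₁}.
  lower = (p₁ − p₀)/p₁ = 0.06 / 0.236 ≈ 0.2542
  upper = min{1, (1 − p₀)/p₁} = 0.824 / 0.236 ≈ 3.4915 → capped at 1

0.254 ≤ PN ≤ 1.000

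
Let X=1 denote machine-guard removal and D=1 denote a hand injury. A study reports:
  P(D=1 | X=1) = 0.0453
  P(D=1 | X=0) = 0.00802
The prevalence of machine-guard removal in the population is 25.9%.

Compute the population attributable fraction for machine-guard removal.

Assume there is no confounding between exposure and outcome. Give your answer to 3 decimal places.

Let p₁ = 0.0453, p₀ = 0.00802.
Overall risk P(Y=1) = π·p₁ + (1−π)·p₀ = 0.259×0.0453 + 0.741×0.00802 = 0.017676.
Under exogeneity, PAF = [P(Y=1) − p₀] / P(Y=1).
PAF = (0.017676 − 0.00802) / 0.017676 ≈ 0.5463

PAF ≈ 0.546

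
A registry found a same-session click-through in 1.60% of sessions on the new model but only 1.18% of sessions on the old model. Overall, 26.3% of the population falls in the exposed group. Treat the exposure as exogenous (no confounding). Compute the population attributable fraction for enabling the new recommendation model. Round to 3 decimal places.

p₁ = 0.016, p₀ = 0.0118.
Overall risk P(Y=1) = π·p₁ + (1−π)·p₀ = 0.263×0.016 + 0.737×0.0118 = 0.012905.
Under exogeneity, PAF = [P(Y=1) − p₀] / P(Y=1).
PAF = (0.012905 − 0.0118) / 0.012905 ≈ 0.0856

PAF ≈ 0.086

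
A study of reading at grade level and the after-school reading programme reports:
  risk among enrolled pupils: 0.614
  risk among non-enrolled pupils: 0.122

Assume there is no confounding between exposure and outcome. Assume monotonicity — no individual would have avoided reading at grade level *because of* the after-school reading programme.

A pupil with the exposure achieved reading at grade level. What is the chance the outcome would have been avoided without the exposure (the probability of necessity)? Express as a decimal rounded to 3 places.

Let p₁ = 0.614, p₀ = 0.122.
Under exogeneity and monotonicity, PN = (p₁ − p₀) / p₁.
PN = (0.614 − 0.122) / 0.614 = 0.492 / 0.614 ≈ 0.8013

PN ≈ 0.801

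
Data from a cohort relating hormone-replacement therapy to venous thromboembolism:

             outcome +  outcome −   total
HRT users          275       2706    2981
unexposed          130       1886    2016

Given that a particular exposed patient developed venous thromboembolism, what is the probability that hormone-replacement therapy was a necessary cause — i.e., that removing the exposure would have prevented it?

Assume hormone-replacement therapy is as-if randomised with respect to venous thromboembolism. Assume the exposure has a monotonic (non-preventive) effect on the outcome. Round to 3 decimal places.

PN ≈ 0.301

p₁ = P(outcome | exposed) = 275/2981 = 0.092251
p₀ = P(outcome | unexposed) = 130/2016 = 0.064484
Under exogeneity and monotonicity, PN = (p₁ − p₀) / p₁.
PN = (0.092251 − 0.064484) / 0.092251 = 0.027767 / 0.092251 ≈ 0.3010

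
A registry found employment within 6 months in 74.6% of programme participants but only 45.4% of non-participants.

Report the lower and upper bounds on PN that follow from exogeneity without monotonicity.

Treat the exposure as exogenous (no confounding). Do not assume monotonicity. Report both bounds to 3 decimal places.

p₁ = 0.746, p₀ = 0.454.
Under exogeneity alone the bounds on PN are max{0,(p₁−p₀)/p₁} ≤ PN ≤ min{1,(1−p₀)/p₁}.
  lower = (p₁ − p₀)/p₁ = 0.292 / 0.746 ≈ 0.3914
  upper = min{1, (1 − p₀)/p₁} = 0.546 / 0.746 ≈ 0.7319

0.391 ≤ PN ≤ 0.732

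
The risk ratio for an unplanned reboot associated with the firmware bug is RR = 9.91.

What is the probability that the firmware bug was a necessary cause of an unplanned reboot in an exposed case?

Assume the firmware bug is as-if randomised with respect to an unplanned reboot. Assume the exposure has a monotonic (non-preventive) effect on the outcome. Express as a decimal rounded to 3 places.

PN ≈ 0.899

Under exogeneity and monotonicity, PN = (RR − 1) / RR = 1 − 1/RR.
PN = (9.91 − 1) / 9.91 = 8.91 / 9.91 ≈ 0.8991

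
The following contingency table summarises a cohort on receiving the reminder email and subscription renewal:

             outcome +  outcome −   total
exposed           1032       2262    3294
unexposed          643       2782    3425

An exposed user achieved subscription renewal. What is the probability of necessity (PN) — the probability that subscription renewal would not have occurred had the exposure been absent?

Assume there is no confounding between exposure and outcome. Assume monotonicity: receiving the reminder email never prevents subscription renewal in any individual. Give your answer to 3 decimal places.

p₁ = P(outcome | exposed) = 1032/3294 = 0.3133
p₀ = P(outcome | unexposed) = 643/3425 = 0.18774
Under exogeneity and monotonicity, PN = (p₁ − p₀) / p₁.
PN = (0.3133 − 0.18774) / 0.3133 = 0.12556 / 0.3133 ≈ 0.4008

PN ≈ 0.401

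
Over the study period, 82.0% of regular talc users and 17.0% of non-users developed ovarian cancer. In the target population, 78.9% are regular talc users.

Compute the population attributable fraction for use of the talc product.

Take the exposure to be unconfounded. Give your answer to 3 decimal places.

PAF ≈ 0.751

p₁ = 0.82, p₀ = 0.17.
Overall risk P(Y=1) = π·p₁ + (1−π)·p₀ = 0.789×0.82 + 0.211×0.17 = 0.68285.
Under exogeneity, PAF = [P(Y=1) − p₀] / P(Y=1).
PAF = (0.68285 − 0.17) / 0.68285 ≈ 0.7510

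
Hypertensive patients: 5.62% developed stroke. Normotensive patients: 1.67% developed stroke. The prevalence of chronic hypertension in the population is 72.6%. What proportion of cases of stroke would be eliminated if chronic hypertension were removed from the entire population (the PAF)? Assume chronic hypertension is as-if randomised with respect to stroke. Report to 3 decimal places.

p₁ = 0.0562, p₀ = 0.0167.
Overall risk P(Y=1) = π·p₁ + (1−π)·p₀ = 0.726×0.0562 + 0.274×0.0167 = 0.045377.
Under exogeneity, PAF = [P(Y=1) − p₀] / P(Y=1).
PAF = (0.045377 − 0.0167) / 0.045377 ≈ 0.6320

PAF ≈ 0.632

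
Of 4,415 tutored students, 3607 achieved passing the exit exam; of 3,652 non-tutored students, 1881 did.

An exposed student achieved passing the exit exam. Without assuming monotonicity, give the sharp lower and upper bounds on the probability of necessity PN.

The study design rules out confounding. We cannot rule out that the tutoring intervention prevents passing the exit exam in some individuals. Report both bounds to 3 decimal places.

p₁ = P(outcome | exposed) = 3607/4415 = 0.81699
p₀ = P(outcome | unexposed) = 1881/3652 = 0.51506
Under exogeneity alone the bounds on PN are max{0,(p₁−p₀)/p₁} ≤ PN ≤ min{1,(1−p₀)/p₁}.
  lower = (p₁ − p₀)/p₁ = 0.30193 / 0.81699 ≈ 0.3696
  upper = min{1, (1 − p₀)/p₁} = 0.48494 / 0.81699 ≈ 0.5936

0.370 ≤ PN ≤ 0.594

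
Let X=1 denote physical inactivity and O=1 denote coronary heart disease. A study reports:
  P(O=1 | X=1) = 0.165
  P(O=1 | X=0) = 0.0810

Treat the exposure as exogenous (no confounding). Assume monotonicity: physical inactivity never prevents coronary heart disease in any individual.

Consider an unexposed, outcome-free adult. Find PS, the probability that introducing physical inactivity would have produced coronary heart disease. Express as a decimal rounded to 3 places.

PS ≈ 0.091

Let p₁ = 0.165, p₀ = 0.081.
Under exogeneity and monotonicity, PS = (p₁ − p₀) / (1 − p₀).
PS = (0.165 − 0.081) / (1 − 0.081) = 0.084 / 0.919 ≈ 0.0914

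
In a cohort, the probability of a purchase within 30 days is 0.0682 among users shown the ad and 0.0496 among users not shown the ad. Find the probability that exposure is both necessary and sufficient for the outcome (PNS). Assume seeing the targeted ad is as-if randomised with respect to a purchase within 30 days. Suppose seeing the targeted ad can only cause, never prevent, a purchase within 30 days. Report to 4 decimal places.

Let p₁ = 0.0682, p₀ = 0.0496.
Under exogeneity and monotonicity, PNS = p₁ − p₀.
PNS = 0.0682 − 0.0496 = 0.0186

PNS ≈ 0.0186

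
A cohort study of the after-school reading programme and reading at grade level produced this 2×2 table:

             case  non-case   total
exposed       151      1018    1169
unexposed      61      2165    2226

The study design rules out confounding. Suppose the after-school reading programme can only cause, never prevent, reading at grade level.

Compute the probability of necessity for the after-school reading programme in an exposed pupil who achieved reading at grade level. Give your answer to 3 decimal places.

p₁ = P(outcome | exposed) = 151/1169 = 0.12917
p₀ = P(outcome | unexposed) = 61/2226 = 0.027403
Under exogeneity and monotonicity, PN = (p₁ − p₀)/p₁.
PN = (0.12917 − 0.027403) / 0.12917 ≈ 0.7879

PN ≈ 0.788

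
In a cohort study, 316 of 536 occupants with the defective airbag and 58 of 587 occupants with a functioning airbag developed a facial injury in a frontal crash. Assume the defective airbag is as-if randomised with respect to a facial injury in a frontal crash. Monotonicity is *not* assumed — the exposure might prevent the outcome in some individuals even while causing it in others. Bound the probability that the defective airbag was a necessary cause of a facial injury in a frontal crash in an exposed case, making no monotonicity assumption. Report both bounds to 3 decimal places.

p₁ = P(outcome | exposed) = 316/536 = 0.58955
p₀ = P(outcome | unexposed) = 58/587 = 0.098807
Under exogeneity alone the bounds on PN are max{0,(p₁−p₀)/p₁} ≤ PN ≤ min{1,(1−p₀)/p₁}.
  lower = (p₁ − p₀)/p₁ = 0.49074 / 0.58955 ≈ 0.8324
  upper = min{1, (1 − p₀)/p₁} = 0.90119 / 0.58955 ≈ 1.5286 → capped at 1

0.832 ≤ PN ≤ 1.000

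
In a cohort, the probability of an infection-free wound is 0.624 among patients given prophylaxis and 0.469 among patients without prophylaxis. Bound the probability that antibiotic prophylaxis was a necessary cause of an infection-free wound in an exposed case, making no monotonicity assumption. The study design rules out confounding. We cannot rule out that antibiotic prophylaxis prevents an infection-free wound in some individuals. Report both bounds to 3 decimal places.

Let p₁ = 0.624, p₀ = 0.469.
Under exogeneity alone the bounds on PN are max{0,(p₁−p₀)/p₁} ≤ PN ≤ min{1,(1−p₀)/p₁}.
  lower = (p₁ − p₀)/p₁ = 0.155 / 0.624 ≈ 0.2484
  upper = min{1, (1 − p₀)/p₁} = 0.531 / 0.624 ≈ 0.8510

0.248 ≤ PN ≤ 0.851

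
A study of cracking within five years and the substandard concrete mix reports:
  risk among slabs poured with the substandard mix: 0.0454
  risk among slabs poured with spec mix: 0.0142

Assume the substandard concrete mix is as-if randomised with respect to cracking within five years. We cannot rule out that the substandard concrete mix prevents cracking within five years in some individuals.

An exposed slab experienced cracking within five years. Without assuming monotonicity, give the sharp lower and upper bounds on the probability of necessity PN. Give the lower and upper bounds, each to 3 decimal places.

Let p₁ = 0.0454, p₀ = 0.0142.
Under exogeneity alone the bounds on PN are max{0,(p₁−p₀)/p₁} ≤ PN ≤ min{1,(1−p₀)/p₁}.
  lower = (p₁ − p₀)/p₁ = 0.0312 / 0.0454 ≈ 0.6872
  upper = min{1, (1 − p₀)/p₁} = 0.9858 / 0.0454 ≈ 21.7137 → capped at 1

0.687 ≤ PN ≤ 1.000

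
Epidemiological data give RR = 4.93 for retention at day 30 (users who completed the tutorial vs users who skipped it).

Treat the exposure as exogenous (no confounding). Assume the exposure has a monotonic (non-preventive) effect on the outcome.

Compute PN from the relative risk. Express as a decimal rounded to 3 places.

Under exogeneity and monotonicity, PN = (RR − 1) / RR = 1 − 1/RR.
PN = (4.93 − 1) / 4.93 = 3.93 / 4.93 ≈ 0.7972

PN ≈ 0.797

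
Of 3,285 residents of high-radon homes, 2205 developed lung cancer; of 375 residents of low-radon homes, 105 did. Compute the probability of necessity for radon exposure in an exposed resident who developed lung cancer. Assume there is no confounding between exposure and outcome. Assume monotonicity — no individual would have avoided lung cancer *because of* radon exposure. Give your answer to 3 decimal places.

PN ≈ 0.583

p₁ = P(outcome | exposed) = 2205/3285 = 0.67123
p₀ = P(outcome | unexposed) = 105/375 = 0.28
Under exogeneity and monotonicity, PN = (p₁ − p₀) / p₁.
PN = (0.67123 − 0.28) / 0.67123 = 0.39123 / 0.67123 ≈ 0.5829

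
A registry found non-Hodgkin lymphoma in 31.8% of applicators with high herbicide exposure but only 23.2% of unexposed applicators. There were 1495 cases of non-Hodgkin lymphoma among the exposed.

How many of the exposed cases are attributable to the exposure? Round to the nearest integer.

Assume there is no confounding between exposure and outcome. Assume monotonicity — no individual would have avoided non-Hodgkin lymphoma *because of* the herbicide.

p₁ = 0.318, p₀ = 0.232.
PN = (p₁ − p₀)/p₁ = (0.318 − 0.232) / 0.318 ≈ 0.27044.
Attributable cases ≈ PN × (exposed cases) = 0.27044 × 1495 ≈ 404.31.

about 404 cases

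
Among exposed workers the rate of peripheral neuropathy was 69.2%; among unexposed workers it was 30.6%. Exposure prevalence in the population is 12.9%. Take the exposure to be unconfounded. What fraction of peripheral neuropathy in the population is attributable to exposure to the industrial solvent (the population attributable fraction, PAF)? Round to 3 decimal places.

p₁ = 0.692, p₀ = 0.306.
Overall risk P(Y=1) = π·p₁ + (1−π)·p₀ = 0.129×0.692 + 0.871×0.306 = 0.35579.
Under exogeneity, PAF = [P(Y=1) − p₀] / P(Y=1).
PAF = (0.35579 − 0.306) / 0.35579 ≈ 0.1400

PAF ≈ 0.140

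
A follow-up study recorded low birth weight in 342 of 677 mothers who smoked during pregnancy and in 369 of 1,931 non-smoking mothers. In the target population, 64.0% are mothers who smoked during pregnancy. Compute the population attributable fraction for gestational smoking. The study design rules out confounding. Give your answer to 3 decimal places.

PAF ≈ 0.513

p₁ = P(outcome | exposed) = 342/677 = 0.50517
p₀ = P(outcome | unexposed) = 369/1931 = 0.19109
Overall risk P(Y=1) = π·p₁ + (1−π)·p₀ = 0.64×0.50517 + 0.36×0.19109 = 0.3921.
Under exogeneity, PAF = [P(Y=1) − p₀] / P(Y=1).
PAF = (0.3921 − 0.19109) / 0.3921 ≈ 0.5126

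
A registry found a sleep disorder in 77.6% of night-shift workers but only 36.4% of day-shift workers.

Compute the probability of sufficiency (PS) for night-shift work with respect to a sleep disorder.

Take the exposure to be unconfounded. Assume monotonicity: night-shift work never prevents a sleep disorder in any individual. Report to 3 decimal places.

PS ≈ 0.648

p₁ = 0.776, p₀ = 0.364.
Under exogeneity and monotonicity, PS = (p₁ − p₀) / (1 − p₀).
PS = (0.776 − 0.364) / (1 − 0.364) = 0.412 / 0.636 ≈ 0.6478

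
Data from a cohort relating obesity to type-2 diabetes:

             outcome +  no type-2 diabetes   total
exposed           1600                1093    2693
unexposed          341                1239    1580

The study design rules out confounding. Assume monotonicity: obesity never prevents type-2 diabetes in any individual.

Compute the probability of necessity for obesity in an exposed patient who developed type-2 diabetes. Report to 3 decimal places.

PN ≈ 0.637

p₁ = P(outcome | exposed) = 1600/2693 = 0.59413
p₀ = P(outcome | unexposed) = 341/1580 = 0.21582
Under exogeneity and monotonicity, PN = (p₁ − p₀) / p₁.
PN = (0.59413 − 0.21582) / 0.59413 = 0.37831 / 0.59413 ≈ 0.6367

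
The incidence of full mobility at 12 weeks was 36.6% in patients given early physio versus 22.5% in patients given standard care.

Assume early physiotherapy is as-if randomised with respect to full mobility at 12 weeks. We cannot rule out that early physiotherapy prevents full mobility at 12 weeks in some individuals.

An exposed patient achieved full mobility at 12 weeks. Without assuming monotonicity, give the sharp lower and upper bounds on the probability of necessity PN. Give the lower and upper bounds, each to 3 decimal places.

p₁ = 0.366, p₀ = 0.225.
Under exogeneity alone the bounds on PN are max{0,(p₁−p₀)/p₁} ≤ PN ≤ min{1,(1−p₀)/p₁}.
  lower = (p₁ − p₀)/p₁ = 0.141 / 0.366 ≈ 0.3852
  upper = min{1, (1 − p₀)/p₁} = 0.775 / 0.366 ≈ 2.1175 → capped at 1

0.385 ≤ PN ≤ 1.000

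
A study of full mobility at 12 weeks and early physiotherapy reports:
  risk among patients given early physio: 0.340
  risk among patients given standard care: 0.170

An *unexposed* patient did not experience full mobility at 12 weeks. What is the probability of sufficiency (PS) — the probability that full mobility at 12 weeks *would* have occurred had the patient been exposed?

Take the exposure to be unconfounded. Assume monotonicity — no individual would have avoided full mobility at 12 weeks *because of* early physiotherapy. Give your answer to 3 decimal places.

PS ≈ 0.205

Let p₁ = 0.34, p₀ = 0.17.
Under exogeneity and monotonicity, PS = (p₁ − p₀) / (1 − p₀).
PS = (0.34 − 0.17) / (1 − 0.17) = 0.17 / 0.83 ≈ 0.2048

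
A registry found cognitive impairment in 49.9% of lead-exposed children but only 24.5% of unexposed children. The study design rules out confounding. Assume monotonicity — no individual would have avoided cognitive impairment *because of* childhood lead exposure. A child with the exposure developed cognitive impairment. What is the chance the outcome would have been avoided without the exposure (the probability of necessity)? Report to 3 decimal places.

PN ≈ 0.509

p₁ = 0.499, p₀ = 0.245.
Under exogeneity and monotonicity, PN = (p₁ − p₀) / p₁.
PN = (0.499 − 0.245) / 0.499 = 0.254 / 0.499 ≈ 0.5090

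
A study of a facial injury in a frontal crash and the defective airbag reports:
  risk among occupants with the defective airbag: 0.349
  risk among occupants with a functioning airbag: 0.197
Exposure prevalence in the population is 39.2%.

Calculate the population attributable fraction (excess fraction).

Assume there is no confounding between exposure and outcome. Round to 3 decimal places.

PAF ≈ 0.232

Let p₁ = 0.349, p₀ = 0.197.
Overall risk P(Y=1) = π·p₁ + (1−π)·p₀ = 0.392×0.349 + 0.608×0.197 = 0.25658.
Under exogeneity, PAF = [P(Y=1) − p₀] / P(Y=1).
PAF = (0.25658 − 0.197) / 0.25658 ≈ 0.2322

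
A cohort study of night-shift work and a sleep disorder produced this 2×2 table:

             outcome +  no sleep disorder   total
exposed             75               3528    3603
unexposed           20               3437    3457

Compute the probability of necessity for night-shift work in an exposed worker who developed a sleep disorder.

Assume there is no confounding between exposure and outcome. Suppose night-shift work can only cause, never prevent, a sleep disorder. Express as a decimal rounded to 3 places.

PN ≈ 0.722

p₁ = P(outcome | exposed) = 75/3603 = 0.020816
p₀ = P(outcome | unexposed) = 20/3457 = 0.0057854
Under exogeneity and monotonicity, PN = (p₁ − p₀)/p₁.
PN = (0.020816 − 0.0057854) / 0.020816 ≈ 0.7221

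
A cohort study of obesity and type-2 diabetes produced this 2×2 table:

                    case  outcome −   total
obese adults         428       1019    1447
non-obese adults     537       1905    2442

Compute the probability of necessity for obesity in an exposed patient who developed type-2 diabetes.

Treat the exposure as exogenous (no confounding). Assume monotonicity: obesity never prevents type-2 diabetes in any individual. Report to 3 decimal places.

p₁ = P(outcome | exposed) = 428/1447 = 0.29578
p₀ = P(outcome | unexposed) = 537/2442 = 0.2199
Under exogeneity and monotonicity, PN = (p₁ − p₀)/p₁.
PN = (0.29578 − 0.2199) / 0.29578 ≈ 0.2565

PN ≈ 0.257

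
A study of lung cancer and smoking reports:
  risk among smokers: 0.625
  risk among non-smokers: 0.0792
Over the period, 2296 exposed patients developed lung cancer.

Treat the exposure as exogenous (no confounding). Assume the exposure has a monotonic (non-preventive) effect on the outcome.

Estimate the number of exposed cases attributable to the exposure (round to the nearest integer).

about 2005 cases

Let p₁ = 0.625, p₀ = 0.0792.
PN = (p₁ − p₀)/p₁ = (0.625 − 0.0792) / 0.625 ≈ 0.87328.
Attributable cases ≈ PN × (exposed cases) = 0.87328 × 2296 ≈ 2005.05.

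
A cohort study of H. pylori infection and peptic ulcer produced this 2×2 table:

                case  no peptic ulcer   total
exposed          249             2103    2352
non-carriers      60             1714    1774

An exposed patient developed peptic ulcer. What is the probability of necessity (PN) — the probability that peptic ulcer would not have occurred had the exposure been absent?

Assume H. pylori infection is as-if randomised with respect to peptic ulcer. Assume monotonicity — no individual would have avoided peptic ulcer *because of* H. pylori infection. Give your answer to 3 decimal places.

PN ≈ 0.681

p₁ = P(outcome | exposed) = 249/2352 = 0.10587
p₀ = P(outcome | unexposed) = 60/1774 = 0.033822
Under exogeneity and monotonicity, PN = (p₁ − p₀)/p₁.
PN = (0.10587 − 0.033822) / 0.10587 ≈ 0.6805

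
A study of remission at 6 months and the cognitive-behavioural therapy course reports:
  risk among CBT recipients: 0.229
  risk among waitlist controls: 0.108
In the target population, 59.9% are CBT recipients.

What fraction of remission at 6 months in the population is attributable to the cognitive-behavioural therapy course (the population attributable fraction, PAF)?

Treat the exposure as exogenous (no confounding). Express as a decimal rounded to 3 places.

PAF ≈ 0.402

Let p₁ = 0.229, p₀ = 0.108.
Overall risk P(Y=1) = π·p₁ + (1−π)·p₀ = 0.599×0.229 + 0.401×0.108 = 0.18048.
Under exogeneity, PAF = [P(Y=1) − p₀] / P(Y=1).
PAF = (0.18048 − 0.108) / 0.18048 ≈ 0.4016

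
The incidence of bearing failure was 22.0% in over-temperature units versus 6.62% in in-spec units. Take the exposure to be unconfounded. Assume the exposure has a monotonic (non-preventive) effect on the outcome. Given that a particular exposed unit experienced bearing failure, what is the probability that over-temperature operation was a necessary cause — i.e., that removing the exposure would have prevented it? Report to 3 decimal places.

p₁ = 0.22, p₀ = 0.0662.
Under exogeneity and monotonicity, PN = (p₁ − p₀) / p₁.
PN = (0.22 − 0.0662) / 0.22 = 0.1538 / 0.22 ≈ 0.6991

PN ≈ 0.699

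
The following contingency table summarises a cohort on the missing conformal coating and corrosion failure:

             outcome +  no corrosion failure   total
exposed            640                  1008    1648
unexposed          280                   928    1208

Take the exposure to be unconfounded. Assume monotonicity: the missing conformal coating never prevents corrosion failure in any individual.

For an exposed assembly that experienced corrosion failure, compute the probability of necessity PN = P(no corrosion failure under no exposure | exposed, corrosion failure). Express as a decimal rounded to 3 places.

PN ≈ 0.403

p₁ = P(outcome | exposed) = 640/1648 = 0.38835
p₀ = P(outcome | unexposed) = 280/1208 = 0.23179
Under exogeneity and monotonicity, PN = (p₁ − p₀)/p₁.
PN = (0.38835 − 0.23179) / 0.38835 ≈ 0.4031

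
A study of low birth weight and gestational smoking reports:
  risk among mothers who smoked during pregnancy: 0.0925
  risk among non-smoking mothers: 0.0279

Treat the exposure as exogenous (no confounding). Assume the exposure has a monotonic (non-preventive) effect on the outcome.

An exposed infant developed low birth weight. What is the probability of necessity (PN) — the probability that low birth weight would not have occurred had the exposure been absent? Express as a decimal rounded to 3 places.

Let p₁ = 0.0925, p₀ = 0.0279.
Under exogeneity and monotonicity, PN = (p₁ − p₀) / p₁.
PN = (0.0925 − 0.0279) / 0.0925 = 0.0646 / 0.0925 ≈ 0.6984

PN ≈ 0.698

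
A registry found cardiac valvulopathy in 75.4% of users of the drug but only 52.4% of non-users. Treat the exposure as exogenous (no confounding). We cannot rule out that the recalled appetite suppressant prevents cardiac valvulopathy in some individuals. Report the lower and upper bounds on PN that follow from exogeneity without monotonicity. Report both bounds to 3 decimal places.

p₁ = 0.754, p₀ = 0.524.
Under exogeneity alone the bounds on PN are max{0,(p₁−p₀)/p₁} ≤ PN ≤ min{1,(1−p₀)/p₁}.
  lower = (p₁ − p₀)/p₁ = 0.23 / 0.754 ≈ 0.3050
  upper = min{1, (1 − p₀)/p₁} = 0.476 / 0.754 ≈ 0.6313

0.305 ≤ PN ≤ 0.631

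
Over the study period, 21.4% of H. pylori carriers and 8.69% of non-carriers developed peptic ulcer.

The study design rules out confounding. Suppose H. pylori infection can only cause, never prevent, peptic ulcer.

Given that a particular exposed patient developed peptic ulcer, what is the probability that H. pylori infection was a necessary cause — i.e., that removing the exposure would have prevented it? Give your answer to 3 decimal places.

PN ≈ 0.594

p₁ = 0.214, p₀ = 0.0869.
Under exogeneity and monotonicity, PN = (p₁ − p₀) / p₁.
PN = (0.214 − 0.0869) / 0.214 = 0.1271 / 0.214 ≈ 0.5939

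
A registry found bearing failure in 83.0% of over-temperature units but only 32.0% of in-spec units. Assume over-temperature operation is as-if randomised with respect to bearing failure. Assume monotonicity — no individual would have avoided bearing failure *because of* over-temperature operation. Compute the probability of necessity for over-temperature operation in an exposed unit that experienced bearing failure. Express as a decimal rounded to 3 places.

PN ≈ 0.614

p₁ = 0.83, p₀ = 0.32.
Under exogeneity and monotonicity, PN = (p₁ − p₀) / p₁.
PN = (0.83 − 0.32) / 0.83 = 0.51 / 0.83 ≈ 0.6145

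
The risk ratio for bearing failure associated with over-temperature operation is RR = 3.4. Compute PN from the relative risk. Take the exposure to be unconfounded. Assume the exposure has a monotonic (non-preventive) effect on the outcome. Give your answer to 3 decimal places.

Under exogeneity and monotonicity, PN = (RR − 1) / RR = 1 − 1/RR.
PN = (3.4 − 1) / 3.4 = 2.4 / 3.4 ≈ 0.7059

PN ≈ 0.706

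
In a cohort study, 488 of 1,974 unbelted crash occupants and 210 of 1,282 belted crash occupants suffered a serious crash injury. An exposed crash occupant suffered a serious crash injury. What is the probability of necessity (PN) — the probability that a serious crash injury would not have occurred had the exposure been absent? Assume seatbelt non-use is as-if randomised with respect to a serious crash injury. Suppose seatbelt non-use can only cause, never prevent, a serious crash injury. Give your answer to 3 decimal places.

p₁ = P(outcome | exposed) = 488/1974 = 0.24721
p₀ = P(outcome | unexposed) = 210/1282 = 0.16381
Under exogeneity and monotonicity, PN = (p₁ − p₀) / p₁.
PN = (0.24721 − 0.16381) / 0.24721 = 0.083407 / 0.24721 ≈ 0.3374

PN ≈ 0.337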